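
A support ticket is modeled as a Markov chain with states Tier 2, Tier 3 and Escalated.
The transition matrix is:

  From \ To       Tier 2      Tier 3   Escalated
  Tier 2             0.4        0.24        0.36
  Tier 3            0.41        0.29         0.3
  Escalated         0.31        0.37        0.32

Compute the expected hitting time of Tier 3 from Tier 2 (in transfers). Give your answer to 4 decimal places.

3.5088

Let t(s) be the expected number of transfers to first reach Tier 3 from state s, with t(Tier 3) = 0. Conditioning on the first transfer:
t(Tier 2) = 1 + 0.4·t(Tier 2) + 0.36·t(Escalated)
t(Escalated) = 1 + 0.31·t(Tier 2) + 0.32·t(Escalated)
Solving: t(Tier 2) = 3.5088, t(Escalated) = 3.0702.
Expected transfers from Tier 2 to Tier 3: 3.5088.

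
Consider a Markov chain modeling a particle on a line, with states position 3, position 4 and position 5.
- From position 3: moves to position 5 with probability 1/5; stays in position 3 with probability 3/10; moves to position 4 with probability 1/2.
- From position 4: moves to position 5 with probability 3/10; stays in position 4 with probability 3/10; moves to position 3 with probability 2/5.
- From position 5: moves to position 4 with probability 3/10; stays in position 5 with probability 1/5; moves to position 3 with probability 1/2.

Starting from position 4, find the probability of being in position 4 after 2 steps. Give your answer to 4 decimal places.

Sum over the intermediate state after 1 step:
P = P(position 4→position 3)·P(position 3→position 4) + P(position 4→position 4)·P(position 4→position 4) + P(position 4→position 5)·P(position 5→position 4)
  = 0.4×0.5 + 0.3×0.3 + 0.3×0.3
  = 0.2000 + 0.0900 + 0.0900 = 0.3800

0.3800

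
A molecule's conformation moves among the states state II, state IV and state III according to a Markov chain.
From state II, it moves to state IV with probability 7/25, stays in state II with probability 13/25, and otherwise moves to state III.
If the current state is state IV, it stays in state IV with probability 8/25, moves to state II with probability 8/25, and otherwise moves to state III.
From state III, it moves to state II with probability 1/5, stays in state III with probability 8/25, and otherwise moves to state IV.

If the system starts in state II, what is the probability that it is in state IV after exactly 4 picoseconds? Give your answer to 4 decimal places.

0.3509

Propagate the distribution vector 4 picoseconds from state II.
After 0 picoseconds: (1.0000, 0.0000, 0.0000)
After 1 picosecond: (0.5200, 0.2800, 0.2000)
After 2 picoseconds: (0.4000, 0.3312, 0.2688)
After 3 picoseconds: (0.3677, 0.3470, 0.2852)
After 4 picoseconds: (0.3593, 0.3509, 0.2898)
P(in state IV after 4 picoseconds) = 0.3509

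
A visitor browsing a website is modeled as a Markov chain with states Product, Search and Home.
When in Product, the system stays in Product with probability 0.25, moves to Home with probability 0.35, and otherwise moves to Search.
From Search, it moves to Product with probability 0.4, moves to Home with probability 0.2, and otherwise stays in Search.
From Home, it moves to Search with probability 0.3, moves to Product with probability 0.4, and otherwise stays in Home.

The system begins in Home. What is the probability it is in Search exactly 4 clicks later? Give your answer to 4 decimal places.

Propagate the distribution vector 4 clicks from Home.
After 0 clicks: (0.0000, 0.0000, 1.0000)
After 1 click: (0.4000, 0.3000, 0.3000)
After 2 clicks: (0.3400, 0.3700, 0.2900)
After 3 clicks: (0.3490, 0.3710, 0.2800)
After 4 clicks: (0.3477, 0.3720, 0.2804)
P(in Search after 4 clicks) = 0.3720

0.3720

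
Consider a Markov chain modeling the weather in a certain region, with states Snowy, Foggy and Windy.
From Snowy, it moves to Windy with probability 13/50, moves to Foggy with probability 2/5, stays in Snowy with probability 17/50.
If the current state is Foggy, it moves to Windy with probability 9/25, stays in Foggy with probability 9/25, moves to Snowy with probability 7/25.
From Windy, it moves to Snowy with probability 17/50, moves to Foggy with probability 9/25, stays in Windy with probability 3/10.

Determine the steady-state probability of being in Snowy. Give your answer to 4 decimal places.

0.3176

Let the stationary distribution be π with π = πP and π_1 + π_2 + π_3 = 1.
π_1 = 0.34·π_1 + 0.28·π_2 + 0.34·π_3
π_2 = 0.4·π_1 + 0.36·π_2 + 0.36·π_3
Solving with the normalization constraint gives π = (0.3176, 0.3727, 0.3097).
So the stationary probability of Snowy is 0.3176.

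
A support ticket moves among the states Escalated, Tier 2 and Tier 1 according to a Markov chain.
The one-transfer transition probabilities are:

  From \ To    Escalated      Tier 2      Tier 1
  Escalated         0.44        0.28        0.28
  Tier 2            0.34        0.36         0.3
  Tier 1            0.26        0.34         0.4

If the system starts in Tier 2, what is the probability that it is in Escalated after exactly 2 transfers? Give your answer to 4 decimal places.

Sum over the intermediate state after 1 transfer:
P = P(Tier 2→Escalated)·P(Escalated→Escalated) + P(Tier 2→Tier 2)·P(Tier 2→Escalated) + P(Tier 2→Tier 1)·P(Tier 1→Escalated)
  = 0.34×0.44 + 0.36×0.34 + 0.3×0.26
  = 0.1496 + 0.1224 + 0.0780 = 0.3500

0.3500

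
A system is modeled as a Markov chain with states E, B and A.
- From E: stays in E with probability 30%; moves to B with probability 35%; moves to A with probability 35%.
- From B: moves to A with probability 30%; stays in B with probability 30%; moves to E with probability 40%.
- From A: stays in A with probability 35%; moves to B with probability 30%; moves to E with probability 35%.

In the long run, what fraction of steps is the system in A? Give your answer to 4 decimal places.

Let the stationary distribution be π with π = πP and π_1 + π_2 + π_3 = 1.
π_1 = 0.3·π_1 + 0.4·π_2 + 0.35·π_3
π_2 = 0.35·π_1 + 0.3·π_2 + 0.3·π_3
Solving with the normalization constraint gives π = (0.3484, 0.3174, 0.3341).
So the stationary probability of A is 0.3341.

0.3341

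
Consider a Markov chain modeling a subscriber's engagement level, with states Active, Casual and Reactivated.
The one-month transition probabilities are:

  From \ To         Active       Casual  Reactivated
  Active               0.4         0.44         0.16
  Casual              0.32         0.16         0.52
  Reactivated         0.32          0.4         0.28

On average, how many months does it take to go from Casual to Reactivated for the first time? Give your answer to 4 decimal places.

2.5330

Let t(s) be the expected number of months to first reach Reactivated from state s, with t(Reactivated) = 0. Conditioning on the first month:
t(Active) = 1 + 0.4·t(Active) + 0.44·t(Casual)
t(Casual) = 1 + 0.32·t(Active) + 0.16·t(Casual)
Solving: t(Active) = 3.5242, t(Casual) = 2.5330.
Expected months from Casual to Reactivated: 2.5330.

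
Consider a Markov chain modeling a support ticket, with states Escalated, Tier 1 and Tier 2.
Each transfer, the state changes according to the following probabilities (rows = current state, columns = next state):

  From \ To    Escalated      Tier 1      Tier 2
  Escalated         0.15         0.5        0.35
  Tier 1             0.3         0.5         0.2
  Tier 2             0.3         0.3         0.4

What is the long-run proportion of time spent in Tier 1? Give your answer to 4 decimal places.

Let the stationary distribution be π with π = πP and π_1 + π_2 + π_3 = 1.
π_1 = 0.15·π_1 + 0.3·π_2 + 0.3·π_3
π_2 = 0.5·π_1 + 0.5·π_2 + 0.3·π_3
Solving with the normalization constraint gives π = (0.2609, 0.4402, 0.2989).
So the stationary probability of Tier 1 is 0.4402.

0.4402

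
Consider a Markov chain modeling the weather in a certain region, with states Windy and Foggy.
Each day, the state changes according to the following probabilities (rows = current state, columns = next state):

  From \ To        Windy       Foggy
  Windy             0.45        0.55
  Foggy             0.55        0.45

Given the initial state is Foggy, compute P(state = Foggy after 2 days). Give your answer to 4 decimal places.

0.5050

Sum over the intermediate state after 1 day:
P = P(Foggy→Windy)·P(Windy→Foggy) + P(Foggy→Foggy)·P(Foggy→Foggy)
  = 0.55×0.55 + 0.45×0.45
  = 0.3025 + 0.2025 = 0.5050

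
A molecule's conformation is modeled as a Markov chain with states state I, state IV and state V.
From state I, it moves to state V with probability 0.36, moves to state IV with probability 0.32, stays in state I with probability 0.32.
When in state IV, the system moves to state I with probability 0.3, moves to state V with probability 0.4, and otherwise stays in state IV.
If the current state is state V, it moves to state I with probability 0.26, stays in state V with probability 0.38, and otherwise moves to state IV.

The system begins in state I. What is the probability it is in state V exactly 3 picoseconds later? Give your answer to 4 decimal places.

Propagate the distribution vector 3 picoseconds from state I.
After 0 picoseconds: (1.0000, 0.0000, 0.0000)
After 1 picosecond: (0.3200, 0.3200, 0.3600)
After 2 picoseconds: (0.2920, 0.3280, 0.3800)
After 3 picoseconds: (0.2906, 0.3286, 0.3807)
P(in state V after 3 picoseconds) = 0.3807

0.3807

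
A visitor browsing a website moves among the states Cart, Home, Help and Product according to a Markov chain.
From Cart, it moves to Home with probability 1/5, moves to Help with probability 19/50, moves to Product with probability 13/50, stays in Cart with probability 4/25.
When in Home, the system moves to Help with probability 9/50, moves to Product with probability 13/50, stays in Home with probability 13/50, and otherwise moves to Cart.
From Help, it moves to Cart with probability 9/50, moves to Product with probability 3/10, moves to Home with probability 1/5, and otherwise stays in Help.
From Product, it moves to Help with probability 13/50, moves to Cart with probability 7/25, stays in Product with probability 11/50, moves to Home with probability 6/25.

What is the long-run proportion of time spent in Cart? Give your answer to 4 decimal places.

Let the stationary distribution be π with π = πP and π_1 + π_2 + π_3 + π_4 = 1.
π_1 = 0.16·π_1 + 0.3·π_2 + 0.18·π_3 + 0.28·π_4
π_2 = 0.2·π_1 + 0.26·π_2 + 0.2·π_3 + 0.24·π_4
π_3 = 0.38·π_1 + 0.18·π_2 + 0.32·π_3 + 0.26·π_4
Solving with the normalization constraint gives π = (0.2284, 0.2239, 0.2867, 0.2610).
So the stationary probability of Cart is 0.2284.

0.2284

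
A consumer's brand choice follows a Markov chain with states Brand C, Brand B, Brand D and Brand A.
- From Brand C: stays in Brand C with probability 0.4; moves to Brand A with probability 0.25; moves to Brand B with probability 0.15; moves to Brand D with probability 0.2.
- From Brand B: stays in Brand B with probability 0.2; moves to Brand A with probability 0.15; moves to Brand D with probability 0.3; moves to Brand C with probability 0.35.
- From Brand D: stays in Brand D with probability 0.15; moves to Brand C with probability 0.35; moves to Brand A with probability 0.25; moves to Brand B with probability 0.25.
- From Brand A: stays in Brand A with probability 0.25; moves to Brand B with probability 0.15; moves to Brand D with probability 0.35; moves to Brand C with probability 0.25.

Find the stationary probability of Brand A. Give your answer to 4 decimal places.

0.2317

Let the stationary distribution be π with π = πP and π_1 + π_2 + π_3 + π_4 = 1.
π_1 = 0.4·π_1 + 0.35·π_2 + 0.35·π_3 + 0.25·π_4
π_2 = 0.15·π_1 + 0.2·π_2 + 0.25·π_3 + 0.15·π_4
π_3 = 0.2·π_1 + 0.3·π_2 + 0.15·π_3 + 0.35·π_4
Solving with the normalization constraint gives π = (0.3440, 0.1833, 0.2410, 0.2317).
So the stationary probability of Brand A is 0.2317.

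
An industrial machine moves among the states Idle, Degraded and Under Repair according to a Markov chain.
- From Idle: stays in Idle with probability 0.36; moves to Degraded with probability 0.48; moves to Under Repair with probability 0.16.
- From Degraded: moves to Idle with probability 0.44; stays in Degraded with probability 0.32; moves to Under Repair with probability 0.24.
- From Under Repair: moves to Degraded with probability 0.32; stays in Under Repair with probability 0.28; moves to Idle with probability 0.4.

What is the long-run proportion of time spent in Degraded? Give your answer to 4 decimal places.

Let the stationary distribution be π with π = πP and π_1 + π_2 + π_3 = 1.
π_1 = 0.36·π_1 + 0.44·π_2 + 0.4·π_3
π_2 = 0.48·π_1 + 0.32·π_2 + 0.32·π_3
Solving with the normalization constraint gives π = (0.3994, 0.3839, 0.2167).
So the stationary probability of Degraded is 0.3839.

0.3839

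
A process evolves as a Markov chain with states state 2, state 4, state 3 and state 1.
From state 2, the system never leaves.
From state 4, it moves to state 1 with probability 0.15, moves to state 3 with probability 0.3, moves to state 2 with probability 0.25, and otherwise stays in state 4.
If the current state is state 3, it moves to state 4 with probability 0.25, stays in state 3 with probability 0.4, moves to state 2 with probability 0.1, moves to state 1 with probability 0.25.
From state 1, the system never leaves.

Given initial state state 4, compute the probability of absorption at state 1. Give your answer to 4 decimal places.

0.4783

Let h(s) be the probability of absorption at state 1 starting from transient state s. Then h(state 1) = 1 and h(state 2) = 0. By first-step analysis:
h(state 4) = 0.25·0 + 0.3·h(state 4) + 0.3·h(state 3) + 0.15·1
h(state 3) = 0.1·0 + 0.25·h(state 4) + 0.4·h(state 3) + 0.25·1
Solving: h(state 4) = 0.4783, h(state 3) = 0.6159.
Starting from state 4, the probability is 0.4783.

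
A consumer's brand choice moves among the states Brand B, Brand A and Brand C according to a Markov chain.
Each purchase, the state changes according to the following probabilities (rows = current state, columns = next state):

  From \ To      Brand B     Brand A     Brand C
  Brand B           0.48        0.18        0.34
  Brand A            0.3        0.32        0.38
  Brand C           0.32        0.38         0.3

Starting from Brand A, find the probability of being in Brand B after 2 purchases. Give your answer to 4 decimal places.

Sum over the intermediate state after 1 purchase:
P = P(Brand A→Brand B)·P(Brand B→Brand B) + P(Brand A→Brand A)·P(Brand A→Brand B) + P(Brand A→Brand C)·P(Brand C→Brand B)
  = 0.3×0.48 + 0.32×0.3 + 0.38×0.32
  = 0.1440 + 0.0960 + 0.1216 = 0.3616

0.3616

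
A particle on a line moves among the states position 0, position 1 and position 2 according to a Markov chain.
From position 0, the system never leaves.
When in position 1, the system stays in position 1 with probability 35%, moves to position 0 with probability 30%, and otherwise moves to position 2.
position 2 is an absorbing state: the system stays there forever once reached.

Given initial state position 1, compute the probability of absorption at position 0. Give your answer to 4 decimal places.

Let h(s) be the probability of absorption at position 0 starting from transient state s. Then h(position 0) = 1 and h(position 2) = 0. By first-step analysis:
h(position 1) = 0.3·1 + 0.35·h(position 1) + 0.35·0
Solving: h(position 1) = 0.4615.
Starting from position 1, the probability is 0.4615.

0.4615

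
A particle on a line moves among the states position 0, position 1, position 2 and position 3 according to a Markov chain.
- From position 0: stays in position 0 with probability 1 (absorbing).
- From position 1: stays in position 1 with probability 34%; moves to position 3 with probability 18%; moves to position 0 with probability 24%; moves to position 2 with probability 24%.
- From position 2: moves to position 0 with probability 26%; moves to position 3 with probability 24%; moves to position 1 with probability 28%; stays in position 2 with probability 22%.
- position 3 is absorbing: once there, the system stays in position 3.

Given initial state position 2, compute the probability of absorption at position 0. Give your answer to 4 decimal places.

0.5335

Let h(s) be the probability of absorption at position 0 starting from transient state s. Then h(position 0) = 1 and h(position 3) = 0. By first-step analysis:
h(position 1) = 0.24·1 + 0.34·h(position 1) + 0.24·h(position 2) + 0.18·0
h(position 2) = 0.26·1 + 0.28·h(position 1) + 0.22·h(position 2) + 0.24·0
Solving: h(position 1) = 0.5576, h(position 2) = 0.5335.
Starting from position 2, the probability is 0.5335.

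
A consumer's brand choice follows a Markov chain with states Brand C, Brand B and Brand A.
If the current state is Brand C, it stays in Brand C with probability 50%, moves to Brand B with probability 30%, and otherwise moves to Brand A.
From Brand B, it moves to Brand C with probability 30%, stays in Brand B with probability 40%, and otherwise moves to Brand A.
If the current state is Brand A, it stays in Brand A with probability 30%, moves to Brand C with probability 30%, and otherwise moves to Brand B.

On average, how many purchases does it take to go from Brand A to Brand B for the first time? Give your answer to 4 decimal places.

Let t(s) be the expected number of purchases to first reach Brand B from state s, with t(Brand B) = 0. Conditioning on the first purchase:
t(Brand C) = 1 + 0.5·t(Brand C) + 0.2·t(Brand A)
t(Brand A) = 1 + 0.3·t(Brand C) + 0.3·t(Brand A)
Solving: t(Brand C) = 3.1034, t(Brand A) = 2.7586.
Expected purchases from Brand A to Brand B: 2.7586.

2.7586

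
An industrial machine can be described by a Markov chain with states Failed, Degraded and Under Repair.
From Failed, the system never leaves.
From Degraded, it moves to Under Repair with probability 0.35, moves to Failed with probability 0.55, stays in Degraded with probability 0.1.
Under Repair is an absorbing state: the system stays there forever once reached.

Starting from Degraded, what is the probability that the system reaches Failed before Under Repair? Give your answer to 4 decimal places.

0.6111

Let h(s) be the probability of absorption at Failed starting from transient state s. Then h(Failed) = 1 and h(Under Repair) = 0. By first-step analysis:
h(Degraded) = 0.55·1 + 0.1·h(Degraded) + 0.35·0
Solving: h(Degraded) = 0.6111.
Starting from Degraded, the probability is 0.6111.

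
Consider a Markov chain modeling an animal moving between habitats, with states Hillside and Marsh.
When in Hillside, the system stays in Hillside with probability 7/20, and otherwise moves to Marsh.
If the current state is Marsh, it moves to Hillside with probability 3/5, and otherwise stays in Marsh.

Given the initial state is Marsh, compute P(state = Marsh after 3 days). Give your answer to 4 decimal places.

Propagate the distribution vector 3 days from Marsh.
After 0 days: (0.0000, 1.0000)
After 1 day: (0.6000, 0.4000)
After 2 days: (0.4500, 0.5500)
After 3 days: (0.4875, 0.5125)
P(in Marsh after 3 days) = 0.5125

0.5125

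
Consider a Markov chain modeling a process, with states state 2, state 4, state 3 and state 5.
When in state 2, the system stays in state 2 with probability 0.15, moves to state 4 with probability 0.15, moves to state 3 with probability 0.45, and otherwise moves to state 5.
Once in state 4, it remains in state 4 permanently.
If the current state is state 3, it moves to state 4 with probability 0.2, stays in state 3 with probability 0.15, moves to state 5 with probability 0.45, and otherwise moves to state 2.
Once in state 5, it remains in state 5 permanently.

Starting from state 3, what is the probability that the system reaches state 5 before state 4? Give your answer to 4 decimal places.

0.6838

Let h(s) be the probability of absorption at state 5 starting from transient state s. Then h(state 5) = 1 and h(state 4) = 0. By first-step analysis:
h(state 2) = 0.15·h(state 2) + 0.15·0 + 0.45·h(state 3) + 0.25·1
h(state 3) = 0.2·h(state 2) + 0.2·0 + 0.15·h(state 3) + 0.45·1
Solving: h(state 2) = 0.6561, h(state 3) = 0.6838.
Starting from state 3, the probability is 0.6838.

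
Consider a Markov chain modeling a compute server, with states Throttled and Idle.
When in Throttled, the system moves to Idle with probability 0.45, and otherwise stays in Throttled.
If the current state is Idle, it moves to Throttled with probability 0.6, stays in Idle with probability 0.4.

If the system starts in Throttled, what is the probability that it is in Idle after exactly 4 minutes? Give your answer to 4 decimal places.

Propagate the distribution vector 4 minutes from Throttled.
After 0 minutes: (1.0000, 0.0000)
After 1 minute: (0.5500, 0.4500)
After 2 minutes: (0.5725, 0.4275)
After 3 minutes: (0.5714, 0.4286)
After 4 minutes: (0.5714, 0.4286)
P(in Idle after 4 minutes) = 0.4286

0.4286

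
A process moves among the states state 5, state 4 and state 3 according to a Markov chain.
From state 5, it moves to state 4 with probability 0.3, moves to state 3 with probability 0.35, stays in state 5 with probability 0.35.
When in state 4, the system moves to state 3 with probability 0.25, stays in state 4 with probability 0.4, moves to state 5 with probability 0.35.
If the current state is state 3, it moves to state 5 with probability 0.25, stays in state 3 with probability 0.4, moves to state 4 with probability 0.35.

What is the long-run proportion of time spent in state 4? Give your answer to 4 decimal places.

Let the stationary distribution be π with π = πP and π_1 + π_2 + π_3 = 1.
π_1 = 0.35·π_1 + 0.35·π_2 + 0.25·π_3
π_2 = 0.3·π_1 + 0.4·π_2 + 0.35·π_3
Solving with the normalization constraint gives π = (0.3169, 0.3517, 0.3314).
So the stationary probability of state 4 is 0.3517.

0.3517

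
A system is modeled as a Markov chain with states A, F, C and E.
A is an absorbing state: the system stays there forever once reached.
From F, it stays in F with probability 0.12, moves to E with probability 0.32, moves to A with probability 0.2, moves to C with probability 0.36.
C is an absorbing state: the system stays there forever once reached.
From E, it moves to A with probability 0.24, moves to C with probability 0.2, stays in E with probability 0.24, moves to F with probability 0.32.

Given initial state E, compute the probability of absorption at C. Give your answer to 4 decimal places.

0.5141

Let h(s) be the probability of absorption at C starting from transient state s. Then h(C) = 1 and h(A) = 0. By first-step analysis:
h(F) = 0.2·0 + 0.12·h(F) + 0.36·1 + 0.32·h(E)
h(E) = 0.24·0 + 0.32·h(F) + 0.2·1 + 0.24·h(E)
Solving: h(F) = 0.5960, h(E) = 0.5141.
Starting from E, the probability is 0.5141.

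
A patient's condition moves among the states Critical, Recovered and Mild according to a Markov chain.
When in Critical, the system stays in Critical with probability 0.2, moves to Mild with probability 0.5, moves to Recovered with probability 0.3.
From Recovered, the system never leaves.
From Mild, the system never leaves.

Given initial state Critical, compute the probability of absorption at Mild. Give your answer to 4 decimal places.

Let h(s) be the probability of absorption at Mild starting from transient state s. Then h(Mild) = 1 and h(Recovered) = 0. By first-step analysis:
h(Critical) = 0.2·h(Critical) + 0.3·0 + 0.5·1
Solving: h(Critical) = 0.6250.
Starting from Critical, the probability is 0.6250.

0.6250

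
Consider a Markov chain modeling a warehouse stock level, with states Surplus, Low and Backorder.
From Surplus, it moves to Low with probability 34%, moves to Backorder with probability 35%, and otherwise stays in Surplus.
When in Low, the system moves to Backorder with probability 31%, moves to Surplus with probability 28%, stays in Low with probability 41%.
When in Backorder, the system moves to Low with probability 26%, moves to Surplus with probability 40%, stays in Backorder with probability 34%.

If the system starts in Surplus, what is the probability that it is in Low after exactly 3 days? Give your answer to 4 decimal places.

Propagate the distribution vector 3 days from Surplus.
After 0 days: (1.0000, 0.0000, 0.0000)
After 1 day: (0.3100, 0.3400, 0.3500)
After 2 days: (0.3313, 0.3358, 0.3329)
After 3 days: (0.3299, 0.3369, 0.3332)
P(in Low after 3 days) = 0.3369

0.3369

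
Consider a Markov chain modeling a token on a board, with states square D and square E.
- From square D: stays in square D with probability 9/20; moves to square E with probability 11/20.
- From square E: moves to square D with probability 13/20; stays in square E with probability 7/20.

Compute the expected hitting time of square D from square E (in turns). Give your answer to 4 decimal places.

Let t(s) be the expected number of turns to first reach square D from state s, with t(square D) = 0. Conditioning on the first turn:
t(square E) = 1 + 0.35·t(square E)
Solving: t(square E) = 1.5385.
Expected turns from square E to square D: 1.5385.

1.5385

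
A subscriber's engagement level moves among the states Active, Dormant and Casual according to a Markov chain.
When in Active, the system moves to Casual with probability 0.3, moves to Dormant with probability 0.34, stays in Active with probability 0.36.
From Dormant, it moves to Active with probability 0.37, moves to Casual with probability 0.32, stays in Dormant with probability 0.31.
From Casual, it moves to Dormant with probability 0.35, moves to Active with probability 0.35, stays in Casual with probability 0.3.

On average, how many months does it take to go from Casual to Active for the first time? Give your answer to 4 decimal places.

2.8032

Let t(s) be the expected number of months to first reach Active from state s, with t(Active) = 0. Conditioning on the first month:
t(Dormant) = 1 + 0.31·t(Dormant) + 0.32·t(Casual)
t(Casual) = 1 + 0.35·t(Dormant) + 0.3·t(Casual)
Solving: t(Dormant) = 2.7493, t(Casual) = 2.8032.
Expected months from Casual to Active: 2.8032.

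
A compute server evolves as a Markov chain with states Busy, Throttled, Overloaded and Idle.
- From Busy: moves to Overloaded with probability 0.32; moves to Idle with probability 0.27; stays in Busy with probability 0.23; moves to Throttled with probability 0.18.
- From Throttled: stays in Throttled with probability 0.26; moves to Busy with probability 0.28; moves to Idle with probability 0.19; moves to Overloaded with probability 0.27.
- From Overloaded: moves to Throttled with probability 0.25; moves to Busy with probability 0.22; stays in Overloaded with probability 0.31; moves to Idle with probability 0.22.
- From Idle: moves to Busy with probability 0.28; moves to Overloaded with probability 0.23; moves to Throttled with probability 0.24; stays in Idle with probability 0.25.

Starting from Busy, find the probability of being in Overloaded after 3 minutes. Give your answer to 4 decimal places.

Propagate the distribution vector 3 minutes from Busy.
After 0 minutes: (1.0000, 0.0000, 0.0000, 0.0000)
After 1 minute: (0.2300, 0.1800, 0.3200, 0.2700)
After 2 minutes: (0.2493, 0.2330, 0.2835, 0.2342)
After 3 minutes: (0.2505, 0.2325, 0.2844, 0.2325)
P(in Overloaded after 3 minutes) = 0.2844

0.2844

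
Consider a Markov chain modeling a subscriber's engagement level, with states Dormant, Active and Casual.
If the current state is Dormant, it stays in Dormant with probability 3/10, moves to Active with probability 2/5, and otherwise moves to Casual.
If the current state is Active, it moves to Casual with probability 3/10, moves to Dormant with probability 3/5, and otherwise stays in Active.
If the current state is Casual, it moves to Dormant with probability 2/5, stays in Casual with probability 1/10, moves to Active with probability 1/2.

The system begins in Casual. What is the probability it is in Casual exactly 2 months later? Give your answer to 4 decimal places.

Sum over the intermediate state after 1 month:
P = P(Casual→Dormant)·P(Dormant→Casual) + P(Casual→Active)·P(Active→Casual) + P(Casual→Casual)·P(Casual→Casual)
  = 0.4×0.3 + 0.5×0.3 + 0.1×0.1
  = 0.1200 + 0.1500 + 0.0100 = 0.2800

0.2800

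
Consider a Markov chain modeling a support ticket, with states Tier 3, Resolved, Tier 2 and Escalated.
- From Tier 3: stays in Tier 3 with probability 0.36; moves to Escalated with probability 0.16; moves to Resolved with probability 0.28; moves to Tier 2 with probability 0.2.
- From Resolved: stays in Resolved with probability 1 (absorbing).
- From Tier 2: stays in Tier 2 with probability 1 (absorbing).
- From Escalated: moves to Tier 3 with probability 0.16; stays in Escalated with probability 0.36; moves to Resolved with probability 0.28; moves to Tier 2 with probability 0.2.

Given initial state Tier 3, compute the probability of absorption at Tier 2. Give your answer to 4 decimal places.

0.4167

Let h(s) be the probability of absorption at Tier 2 starting from transient state s. Then h(Tier 2) = 1 and h(Resolved) = 0. By first-step analysis:
h(Tier 3) = 0.36·h(Tier 3) + 0.28·0 + 0.2·1 + 0.16·h(Escalated)
h(Escalated) = 0.16·h(Tier 3) + 0.28·0 + 0.2·1 + 0.36·h(Escalated)
Solving: h(Tier 3) = 0.4167, h(Escalated) = 0.4167.
Starting from Tier 3, the probability is 0.4167.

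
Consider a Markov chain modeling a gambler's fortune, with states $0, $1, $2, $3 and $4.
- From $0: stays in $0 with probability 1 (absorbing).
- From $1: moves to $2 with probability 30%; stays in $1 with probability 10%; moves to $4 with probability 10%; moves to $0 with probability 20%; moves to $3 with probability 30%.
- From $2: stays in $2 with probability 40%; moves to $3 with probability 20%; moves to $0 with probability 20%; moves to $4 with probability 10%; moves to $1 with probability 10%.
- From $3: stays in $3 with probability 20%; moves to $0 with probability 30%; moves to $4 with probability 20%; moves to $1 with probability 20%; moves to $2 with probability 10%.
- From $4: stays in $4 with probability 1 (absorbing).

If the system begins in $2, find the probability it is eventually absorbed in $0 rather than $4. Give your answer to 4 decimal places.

0.6460

Let h(s) be the probability of absorption at $0 starting from transient state s. Then h($0) = 1 and h($4) = 0. By first-step analysis:
h($1) = 0.2·1 + 0.1·h($1) + 0.3·h($2) + 0.3·h($3) + 0.1·0
h($2) = 0.2·1 + 0.1·h($1) + 0.4·h($2) + 0.2·h($3) + 0.1·0
h($3) = 0.3·1 + 0.2·h($1) + 0.1·h($2) + 0.2·h($3) + 0.2·0
Solving: h($1) = 0.6431, h($2) = 0.6460, h($3) = 0.6165.
Starting from $2, the probability is 0.6460.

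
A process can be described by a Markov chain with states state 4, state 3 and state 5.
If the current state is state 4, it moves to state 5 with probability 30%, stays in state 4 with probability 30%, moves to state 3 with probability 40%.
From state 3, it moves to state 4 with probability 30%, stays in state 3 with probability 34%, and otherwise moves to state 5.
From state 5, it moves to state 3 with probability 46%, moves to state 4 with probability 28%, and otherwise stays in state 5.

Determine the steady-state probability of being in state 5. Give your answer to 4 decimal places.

0.3112

Let the stationary distribution be π with π = πP and π_1 + π_2 + π_3 = 1.
π_1 = 0.3·π_1 + 0.3·π_2 + 0.28·π_3
π_2 = 0.4·π_1 + 0.34·π_2 + 0.46·π_3
Solving with the normalization constraint gives π = (0.2938, 0.3950, 0.3112).
So the stationary probability of state 5 is 0.3112.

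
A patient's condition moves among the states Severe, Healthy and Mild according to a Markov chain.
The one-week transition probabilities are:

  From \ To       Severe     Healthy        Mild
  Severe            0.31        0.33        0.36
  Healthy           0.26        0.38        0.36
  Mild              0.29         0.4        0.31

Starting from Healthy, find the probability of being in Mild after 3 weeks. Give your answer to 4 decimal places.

Propagate the distribution vector 3 weeks from Healthy.
After 0 weeks: (0.0000, 1.0000, 0.0000)
After 1 week: (0.2600, 0.3800, 0.3600)
After 2 weeks: (0.2838, 0.3742, 0.3420)
After 3 weeks: (0.2845, 0.3727, 0.3429)
P(in Mild after 3 weeks) = 0.3429

0.3429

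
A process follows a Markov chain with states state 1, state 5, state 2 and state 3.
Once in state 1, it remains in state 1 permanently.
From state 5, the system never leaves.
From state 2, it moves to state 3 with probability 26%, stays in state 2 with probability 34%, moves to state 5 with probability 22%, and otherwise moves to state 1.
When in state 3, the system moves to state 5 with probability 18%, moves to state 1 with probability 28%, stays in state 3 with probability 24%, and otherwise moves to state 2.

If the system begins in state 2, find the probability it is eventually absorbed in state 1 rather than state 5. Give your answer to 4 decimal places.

0.4948

Let h(s) be the probability of absorption at state 1 starting from transient state s. Then h(state 1) = 1 and h(state 5) = 0. By first-step analysis:
h(state 2) = 0.18·1 + 0.22·0 + 0.34·h(state 2) + 0.26·h(state 3)
h(state 3) = 0.28·1 + 0.18·0 + 0.3·h(state 2) + 0.24·h(state 3)
Solving: h(state 2) = 0.4948, h(state 3) = 0.5637.
Starting from state 2, the probability is 0.4948.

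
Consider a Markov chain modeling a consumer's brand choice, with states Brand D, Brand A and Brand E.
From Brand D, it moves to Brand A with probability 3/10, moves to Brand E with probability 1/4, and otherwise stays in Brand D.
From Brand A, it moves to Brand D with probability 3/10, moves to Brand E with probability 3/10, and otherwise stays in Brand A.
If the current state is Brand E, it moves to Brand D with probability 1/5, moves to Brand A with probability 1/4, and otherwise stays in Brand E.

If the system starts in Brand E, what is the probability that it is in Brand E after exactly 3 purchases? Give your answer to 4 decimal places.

Propagate the distribution vector 3 purchases from Brand E.
After 0 purchases: (0.0000, 0.0000, 1.0000)
After 1 purchase: (0.2000, 0.2500, 0.5500)
After 2 purchases: (0.2750, 0.2975, 0.4275)
After 3 purchases: (0.2985, 0.3084, 0.3931)
P(in Brand E after 3 purchases) = 0.3931

0.3931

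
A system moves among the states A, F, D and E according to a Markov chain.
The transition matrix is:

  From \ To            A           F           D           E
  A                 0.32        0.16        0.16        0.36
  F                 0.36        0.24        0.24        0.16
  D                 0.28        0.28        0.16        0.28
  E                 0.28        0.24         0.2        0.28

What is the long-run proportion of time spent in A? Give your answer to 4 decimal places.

0.3102

Let the stationary distribution be π with π = πP and π_1 + π_2 + π_3 + π_4 = 1.
π_1 = 0.32·π_1 + 0.36·π_2 + 0.28·π_3 + 0.28·π_4
π_2 = 0.16·π_1 + 0.24·π_2 + 0.28·π_3 + 0.24·π_4
π_3 = 0.16·π_1 + 0.24·π_2 + 0.16·π_3 + 0.2·π_4
Solving with the normalization constraint gives π = (0.3102, 0.2227, 0.1889, 0.2781).
So the stationary probability of A is 0.3102.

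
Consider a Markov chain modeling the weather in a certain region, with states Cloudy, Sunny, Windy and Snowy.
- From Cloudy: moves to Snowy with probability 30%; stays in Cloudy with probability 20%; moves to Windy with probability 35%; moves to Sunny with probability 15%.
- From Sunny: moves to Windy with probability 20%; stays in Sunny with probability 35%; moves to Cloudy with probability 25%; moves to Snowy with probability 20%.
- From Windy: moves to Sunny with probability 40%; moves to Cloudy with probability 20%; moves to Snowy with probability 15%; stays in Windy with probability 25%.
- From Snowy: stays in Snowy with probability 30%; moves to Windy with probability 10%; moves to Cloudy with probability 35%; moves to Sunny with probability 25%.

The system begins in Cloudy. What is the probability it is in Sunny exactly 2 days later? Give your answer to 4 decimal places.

0.2975

Propagate the distribution vector 2 days from Cloudy.
After 0 days: (1.0000, 0.0000, 0.0000, 0.0000)
After 1 day: (0.2000, 0.1500, 0.3500, 0.3000)
After 2 days: (0.2525, 0.2975, 0.2175, 0.2325)
P(in Sunny after 2 days) = 0.2975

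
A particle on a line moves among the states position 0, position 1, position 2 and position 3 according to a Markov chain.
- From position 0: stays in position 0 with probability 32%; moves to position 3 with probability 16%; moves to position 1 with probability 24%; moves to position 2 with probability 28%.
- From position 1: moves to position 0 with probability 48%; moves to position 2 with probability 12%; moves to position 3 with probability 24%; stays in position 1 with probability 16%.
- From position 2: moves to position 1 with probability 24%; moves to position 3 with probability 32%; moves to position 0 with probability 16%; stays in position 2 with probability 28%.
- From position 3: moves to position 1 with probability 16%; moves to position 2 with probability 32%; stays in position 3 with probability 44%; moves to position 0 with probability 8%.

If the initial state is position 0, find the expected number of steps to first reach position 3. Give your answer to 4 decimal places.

4.6107

Let t(s) be the expected number of steps to first reach position 3 from state s, with t(position 3) = 0. Conditioning on the first step:
t(position 0) = 1 + 0.32·t(position 0) + 0.24·t(position 1) + 0.28·t(position 2)
t(position 1) = 1 + 0.48·t(position 0) + 0.16·t(position 1) + 0.12·t(position 2)
t(position 2) = 1 + 0.16·t(position 0) + 0.24·t(position 1) + 0.28·t(position 2)
Solving: t(position 0) = 4.6107, t(position 1) = 4.3784, t(position 2) = 3.8730.
Expected steps from position 0 to position 3: 4.6107.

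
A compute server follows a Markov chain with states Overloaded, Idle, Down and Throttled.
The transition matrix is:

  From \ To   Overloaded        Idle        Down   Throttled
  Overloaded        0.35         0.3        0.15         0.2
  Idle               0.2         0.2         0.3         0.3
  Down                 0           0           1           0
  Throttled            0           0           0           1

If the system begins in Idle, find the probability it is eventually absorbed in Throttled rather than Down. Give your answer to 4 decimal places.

Let h(s) be the probability of absorption at Throttled starting from transient state s. Then h(Throttled) = 1 and h(Down) = 0. By first-step analysis:
h(Overloaded) = 0.35·h(Overloaded) + 0.3·h(Idle) + 0.15·0 + 0.2·1
h(Idle) = 0.2·h(Overloaded) + 0.2·h(Idle) + 0.3·0 + 0.3·1
Solving: h(Overloaded) = 0.5435, h(Idle) = 0.5109.
Starting from Idle, the probability is 0.5109.

0.5109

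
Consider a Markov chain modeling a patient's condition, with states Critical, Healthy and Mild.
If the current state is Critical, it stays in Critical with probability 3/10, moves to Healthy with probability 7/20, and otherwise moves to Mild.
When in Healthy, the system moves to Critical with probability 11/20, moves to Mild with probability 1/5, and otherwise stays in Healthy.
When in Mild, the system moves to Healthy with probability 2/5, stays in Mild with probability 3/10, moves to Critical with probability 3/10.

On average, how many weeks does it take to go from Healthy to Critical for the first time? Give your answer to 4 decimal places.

2.0225

Let t(s) be the expected number of weeks to first reach Critical from state s, with t(Critical) = 0. Conditioning on the first week:
t(Healthy) = 1 + 0.25·t(Healthy) + 0.2·t(Mild)
t(Mild) = 1 + 0.4·t(Healthy) + 0.3·t(Mild)
Solving: t(Healthy) = 2.0225, t(Mild) = 2.5843.
Expected weeks from Healthy to Critical: 2.0225.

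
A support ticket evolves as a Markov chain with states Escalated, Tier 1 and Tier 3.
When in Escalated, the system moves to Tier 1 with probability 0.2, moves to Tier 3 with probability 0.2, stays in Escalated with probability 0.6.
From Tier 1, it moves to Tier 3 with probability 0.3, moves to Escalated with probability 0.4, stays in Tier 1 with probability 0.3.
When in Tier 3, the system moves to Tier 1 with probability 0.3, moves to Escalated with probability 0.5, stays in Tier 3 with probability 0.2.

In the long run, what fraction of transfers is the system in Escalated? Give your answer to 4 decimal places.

Let the stationary distribution be π with π = πP and π_1 + π_2 + π_3 = 1.
π_1 = 0.6·π_1 + 0.4·π_2 + 0.5·π_3
π_2 = 0.2·π_1 + 0.3·π_2 + 0.3·π_3
Solving with the normalization constraint gives π = (0.5281, 0.2472, 0.2247).
So the stationary probability of Escalated is 0.5281.

0.5281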